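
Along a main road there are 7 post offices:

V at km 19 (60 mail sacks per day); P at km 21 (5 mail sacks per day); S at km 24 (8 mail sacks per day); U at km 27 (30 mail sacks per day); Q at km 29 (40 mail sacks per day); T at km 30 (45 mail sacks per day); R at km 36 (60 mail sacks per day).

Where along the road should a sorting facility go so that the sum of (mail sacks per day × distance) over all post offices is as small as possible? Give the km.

x = 29

For a sum of weighted absolute distances on a line, the optimum is the weighted median (not the mean). Total weight W = 248; half-weight = 124.
Sort by position and accumulate weight:
  km 19 (V, w=60) → cum 60
  km 21 (P, w=5) → cum 65
  km 24 (S, w=8) → cum 73
  km 27 (U, w=30) → cum 103
  km 29 (Q, w=40) → cum 143  ≥ 124 → median here
  km 30 (T, w=45) → cum 188
  km 36 (R, w=60) → cum 248
Optimal location: km 29.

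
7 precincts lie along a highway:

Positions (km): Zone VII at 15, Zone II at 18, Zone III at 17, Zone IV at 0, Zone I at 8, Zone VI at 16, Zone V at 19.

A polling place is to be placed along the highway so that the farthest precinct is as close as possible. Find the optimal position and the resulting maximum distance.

location 9.5, max distance 9.5

The 1-center on a line is the midpoint of the two extreme points: leftmost at 0, rightmost at 19.
Optimal location = (0 + 19)/2 = 9.5; maximum distance = (19 − 0)/2 = 9.5.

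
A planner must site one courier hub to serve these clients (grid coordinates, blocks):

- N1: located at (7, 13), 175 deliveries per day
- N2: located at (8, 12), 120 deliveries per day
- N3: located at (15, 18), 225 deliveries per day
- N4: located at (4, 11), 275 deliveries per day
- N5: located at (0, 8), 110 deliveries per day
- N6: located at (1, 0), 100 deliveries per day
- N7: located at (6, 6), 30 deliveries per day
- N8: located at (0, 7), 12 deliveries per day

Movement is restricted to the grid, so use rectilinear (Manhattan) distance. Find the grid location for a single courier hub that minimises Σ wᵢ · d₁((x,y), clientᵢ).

(6, 11)

Manhattan distance separates: Σwᵢ(|x−xᵢ|+|y−yᵢ|) = Σwᵢ|x−xᵢ| + Σwᵢ|y−yᵢ|, so x and y are optimised independently as 1-D weighted medians.
Total weight W = 1047; half = 523.5.
x-coordinate, sorted with cumulative weight:
  x=0 (N5, w=110) cum 110
  x=0 (N8, w=12) cum 122
  x=1 (N6, w=100) cum 222
  x=4 (N4, w=275) cum 497
  x=6 (N7, w=30) cum 527  ← median
  x=7 (N1, w=175) cum 702
  x=8 (N2, w=120) cum 822
  x=15 (N3, w=225) cum 1047
⇒ x* = 6
y-coordinate, sorted with cumulative weight:
  y=0 (N6, w=100) cum 100
  y=6 (N7, w=30) cum 130
  y=7 (N8, w=12) cum 142
  y=8 (N5, w=110) cum 252
  y=11 (N4, w=275) cum 527  ← median
  y=12 (N2, w=120) cum 647
  y=13 (N1, w=175) cum 822
  y=18 (N3, w=225) cum 1047
⇒ y* = 11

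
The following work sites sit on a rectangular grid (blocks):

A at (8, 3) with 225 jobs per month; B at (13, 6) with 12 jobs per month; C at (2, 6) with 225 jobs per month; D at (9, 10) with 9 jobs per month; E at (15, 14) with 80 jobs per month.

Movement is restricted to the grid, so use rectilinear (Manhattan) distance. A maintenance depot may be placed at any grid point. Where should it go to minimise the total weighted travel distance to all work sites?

(8, 6)

Manhattan distance separates: Σwᵢ(|x−xᵢ|+|y−yᵢ|) = Σwᵢ|x−xᵢ| + Σwᵢ|y−yᵢ|, so x and y are optimised independently as 1-D weighted medians.
Total weight W = 551; half = 275.5.
x-coordinate, sorted with cumulative weight:
  x=2 (C, w=225) cum 225
  x=8 (A, w=225) cum 450  ← median
  x=9 (D, w=9) cum 459
  x=13 (B, w=12) cum 471
  x=15 (E, w=80) cum 551
⇒ x* = 8
y-coordinate, sorted with cumulative weight:
  y=3 (A, w=225) cum 225
  y=6 (B, w=12) cum 237
  y=6 (C, w=225) cum 462  ← median
  y=10 (D, w=9) cum 471
  y=14 (E, w=80) cum 551
⇒ y* = 6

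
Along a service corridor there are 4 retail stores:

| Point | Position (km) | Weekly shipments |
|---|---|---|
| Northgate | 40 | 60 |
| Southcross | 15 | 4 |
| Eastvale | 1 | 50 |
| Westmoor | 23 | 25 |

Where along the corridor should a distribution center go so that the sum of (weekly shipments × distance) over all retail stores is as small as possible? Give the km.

x = 23

For a sum of weighted absolute distances on a line, the optimum is the weighted median (not the mean). Total weight W = 139; half-weight = 69.5.
Sort by position and accumulate weight:
  km 1 (Eastvale, w=50) → cum 50
  km 15 (Southcross, w=4) → cum 54
  km 23 (Westmoor, w=25) → cum 79  ≥ 69.5 → median here
  km 40 (Northgate, w=60) → cum 139
Optimal location: km 23.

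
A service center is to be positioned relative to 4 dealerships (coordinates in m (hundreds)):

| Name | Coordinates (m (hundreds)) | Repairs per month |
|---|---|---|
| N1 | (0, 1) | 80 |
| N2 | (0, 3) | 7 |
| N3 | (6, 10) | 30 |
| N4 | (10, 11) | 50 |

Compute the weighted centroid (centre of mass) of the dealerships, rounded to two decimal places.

The minimiser of Σwᵢ‖p−pᵢ‖² is the weighted centroid p* = (Σwᵢpᵢ)/(Σwᵢ).
Σwᵢ = 167.
Σwᵢxᵢ = 80·0 + 7·0 + 30·6 + 50·10 = 680.
Σwᵢyᵢ = 80·1 + 7·3 + 30·10 + 50·11 = 951.
x* = 680/167 = 4.07, y* = 951/167 = 5.69.

(4.07, 5.69)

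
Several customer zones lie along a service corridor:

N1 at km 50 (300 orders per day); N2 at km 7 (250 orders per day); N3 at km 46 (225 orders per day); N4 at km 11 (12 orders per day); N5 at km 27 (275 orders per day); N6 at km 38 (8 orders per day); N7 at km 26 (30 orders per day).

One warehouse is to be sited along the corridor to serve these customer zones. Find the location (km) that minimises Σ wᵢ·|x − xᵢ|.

For a sum of weighted absolute distances on a line, the optimum is the weighted median (not the mean). Total weight W = 1100; half-weight = 550.
Sort by position and accumulate weight:
  km 7 (N2, w=250) → cum 250
  km 11 (N4, w=12) → cum 262
  km 26 (N7, w=30) → cum 292
  km 27 (N5, w=275) → cum 567  ≥ 550 → median here
  km 38 (N6, w=8) → cum 575
  km 46 (N3, w=225) → cum 800
  km 50 (N1, w=300) → cum 1100
Optimal location: km 27.

x = 27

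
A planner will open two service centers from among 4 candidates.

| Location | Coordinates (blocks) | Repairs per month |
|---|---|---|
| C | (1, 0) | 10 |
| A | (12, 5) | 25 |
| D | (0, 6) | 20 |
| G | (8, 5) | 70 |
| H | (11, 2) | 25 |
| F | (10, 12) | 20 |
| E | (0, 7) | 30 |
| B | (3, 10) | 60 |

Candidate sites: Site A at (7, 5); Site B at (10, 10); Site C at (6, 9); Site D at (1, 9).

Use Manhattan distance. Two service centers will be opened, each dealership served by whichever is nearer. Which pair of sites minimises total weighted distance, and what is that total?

{Site A, Site D}, total 1010

Evaluate every pair (each demand assigned to the nearer of the two):
  {Site A, Site D}: total = 1010
  {Site A, Site C}: total = 1260
  {Site A, Site B}: total = 1370
  {Site B, Site D}: total = 1370
  {Site C, Site D}: total = 1550
  {Site B, Site C}: total = 1660
Best pair: {Site A, Site D} with total 1010.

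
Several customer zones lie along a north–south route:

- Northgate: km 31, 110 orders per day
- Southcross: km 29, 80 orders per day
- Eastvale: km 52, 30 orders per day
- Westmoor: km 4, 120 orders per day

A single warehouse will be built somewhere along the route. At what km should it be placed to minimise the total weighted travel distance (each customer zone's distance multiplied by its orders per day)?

For a sum of weighted absolute distances on a line, the optimum is the weighted median (not the mean). Total weight W = 340; half-weight = 170.
Sort by position and accumulate weight:
  km 4 (Westmoor, w=120) → cum 120
  km 29 (Southcross, w=80) → cum 200  ≥ 170 → median here
  km 31 (Northgate, w=110) → cum 310
  km 52 (Eastvale, w=30) → cum 340
Optimal location: km 29.

x = 29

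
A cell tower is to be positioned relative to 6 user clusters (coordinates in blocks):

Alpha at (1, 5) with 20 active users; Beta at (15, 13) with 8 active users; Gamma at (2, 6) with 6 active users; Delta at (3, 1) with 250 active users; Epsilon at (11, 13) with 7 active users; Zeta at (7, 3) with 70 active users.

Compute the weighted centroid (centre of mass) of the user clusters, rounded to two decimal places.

(4.07, 2.19)

The minimiser of Σwᵢ‖p−pᵢ‖² is the weighted centroid p* = (Σwᵢpᵢ)/(Σwᵢ).
Σwᵢ = 361.
Σwᵢxᵢ = 20·1 + 8·15 + 6·2 + 250·3 + 7·11 + 70·7 = 1469.
Σwᵢyᵢ = 20·5 + 8·13 + 6·6 + 250·1 + 7·13 + 70·3 = 791.
x* = 1469/361 = 4.07, y* = 791/361 = 2.19.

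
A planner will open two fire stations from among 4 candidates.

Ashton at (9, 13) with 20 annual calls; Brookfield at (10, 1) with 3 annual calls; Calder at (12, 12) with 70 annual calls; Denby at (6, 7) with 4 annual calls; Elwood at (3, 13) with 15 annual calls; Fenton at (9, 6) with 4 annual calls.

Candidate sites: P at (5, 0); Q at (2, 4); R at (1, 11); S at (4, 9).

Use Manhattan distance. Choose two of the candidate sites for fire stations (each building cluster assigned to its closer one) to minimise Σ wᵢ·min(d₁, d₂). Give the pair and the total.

{P, S}, total 1091

Evaluate every pair (each demand assigned to the nearer of the two):
  {P, S}: total = 1091
  {R, S}: total = 1100
  {Q, S}: total = 1106
  {P, R}: total = 1190
  {Q, R}: total = 1197
  {P, Q}: total = 1812
Best pair: {P, S} with total 1091.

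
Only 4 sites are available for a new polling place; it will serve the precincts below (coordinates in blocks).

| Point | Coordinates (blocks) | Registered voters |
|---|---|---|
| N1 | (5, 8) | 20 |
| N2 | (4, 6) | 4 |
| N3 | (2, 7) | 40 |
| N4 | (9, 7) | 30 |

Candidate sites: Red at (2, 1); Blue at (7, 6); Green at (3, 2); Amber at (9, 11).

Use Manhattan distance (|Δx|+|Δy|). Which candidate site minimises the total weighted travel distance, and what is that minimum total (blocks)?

Total weighted distance at each candidate:
  Red (2, 1): total = 858
  Blue (7, 6): total = 422
  Green (3, 2): total = 750
  Amber (9, 11): total = 740
Minimum is at Blue with total 422 blocks.

Blue, total 422 blocks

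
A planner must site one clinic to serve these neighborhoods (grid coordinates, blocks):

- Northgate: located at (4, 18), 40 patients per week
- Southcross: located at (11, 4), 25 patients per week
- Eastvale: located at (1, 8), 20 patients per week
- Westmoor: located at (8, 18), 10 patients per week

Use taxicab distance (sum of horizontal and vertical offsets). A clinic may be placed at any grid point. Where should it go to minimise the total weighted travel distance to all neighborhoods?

(4, 18)

Manhattan distance separates: Σwᵢ(|x−xᵢ|+|y−yᵢ|) = Σwᵢ|x−xᵢ| + Σwᵢ|y−yᵢ|, so x and y are optimised independently as 1-D weighted medians.
Total weight W = 95; half = 47.5.
x-coordinate, sorted with cumulative weight:
  x=1 (Eastvale, w=20) cum 20
  x=4 (Northgate, w=40) cum 60  ← median
  x=8 (Westmoor, w=10) cum 70
  x=11 (Southcross, w=25) cum 95
⇒ x* = 4
y-coordinate, sorted with cumulative weight:
  y=4 (Southcross, w=25) cum 25
  y=8 (Eastvale, w=20) cum 45
  y=18 (Northgate, w=40) cum 85  ← median
  y=18 (Westmoor, w=10) cum 95
⇒ y* = 18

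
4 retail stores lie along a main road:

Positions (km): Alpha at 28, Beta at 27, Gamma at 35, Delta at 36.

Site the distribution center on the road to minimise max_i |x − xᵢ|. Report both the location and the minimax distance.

location 31.5, max distance 4.5

The 1-center on a line is the midpoint of the two extreme points: leftmost at 27, rightmost at 36.
Optimal location = (27 + 36)/2 = 31.5; maximum distance = (36 − 27)/2 = 4.5.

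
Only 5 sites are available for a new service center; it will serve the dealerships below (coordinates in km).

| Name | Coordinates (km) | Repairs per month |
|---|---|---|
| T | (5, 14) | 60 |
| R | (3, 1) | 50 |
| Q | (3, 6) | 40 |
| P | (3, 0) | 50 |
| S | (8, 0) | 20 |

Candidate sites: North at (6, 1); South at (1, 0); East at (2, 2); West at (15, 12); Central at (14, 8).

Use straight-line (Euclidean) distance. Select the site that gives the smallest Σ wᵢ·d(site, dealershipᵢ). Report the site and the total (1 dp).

Total weighted distance at each candidate:
  North (6, 1): total = 1368.4
  South (1, 0): total = 1478.4
  East (2, 2): total = 1216.1
  West (15, 12): total = 3088.9
  Central (14, 8): total = 2628.2
Minimum is at East with total 1216.1 km.

East, total 1216.1 km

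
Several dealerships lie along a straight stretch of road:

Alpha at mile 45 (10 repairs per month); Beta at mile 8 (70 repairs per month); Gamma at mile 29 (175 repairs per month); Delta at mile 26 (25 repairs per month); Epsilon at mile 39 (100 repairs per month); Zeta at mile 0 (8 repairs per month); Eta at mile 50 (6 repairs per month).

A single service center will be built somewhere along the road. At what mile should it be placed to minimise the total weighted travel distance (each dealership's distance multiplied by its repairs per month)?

x = 29

For a sum of weighted absolute distances on a line, the optimum is the weighted median (not the mean). Total weight W = 394; half-weight = 197.
Sort by position and accumulate weight:
  mile 0 (Zeta, w=8) → cum 8
  mile 8 (Beta, w=70) → cum 78
  mile 26 (Delta, w=25) → cum 103
  mile 29 (Gamma, w=175) → cum 278  ≥ 197 → median here
  mile 39 (Epsilon, w=100) → cum 378
  mile 45 (Alpha, w=10) → cum 388
  mile 50 (Eta, w=6) → cum 394
Optimal location: mile 29.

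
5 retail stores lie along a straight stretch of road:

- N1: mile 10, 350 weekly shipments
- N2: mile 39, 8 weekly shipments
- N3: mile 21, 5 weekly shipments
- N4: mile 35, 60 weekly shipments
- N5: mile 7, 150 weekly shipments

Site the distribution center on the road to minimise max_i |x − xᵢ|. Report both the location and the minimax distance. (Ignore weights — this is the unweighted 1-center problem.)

location 23, max distance 16

The 1-center on a line is the midpoint of the two extreme points: leftmost at 7, rightmost at 39.
Optimal location = (7 + 39)/2 = 23; maximum distance = (39 − 7)/2 = 16.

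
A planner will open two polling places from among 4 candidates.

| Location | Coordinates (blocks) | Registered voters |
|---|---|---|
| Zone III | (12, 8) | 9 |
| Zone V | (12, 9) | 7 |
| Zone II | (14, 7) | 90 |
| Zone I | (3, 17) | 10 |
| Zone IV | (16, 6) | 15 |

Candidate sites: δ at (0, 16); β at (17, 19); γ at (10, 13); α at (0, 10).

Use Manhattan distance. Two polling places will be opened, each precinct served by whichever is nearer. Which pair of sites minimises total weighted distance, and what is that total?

{δ, γ}, total 1240

Evaluate every pair (each demand assigned to the nearer of the two):
  {δ, γ}: total = 1240
  {γ, α}: total = 1300
  {β, γ}: total = 1310
  {δ, β}: total = 1849
  {β, α}: total = 1877
  {δ, α}: total = 2087
Best pair: {δ, γ} with total 1240.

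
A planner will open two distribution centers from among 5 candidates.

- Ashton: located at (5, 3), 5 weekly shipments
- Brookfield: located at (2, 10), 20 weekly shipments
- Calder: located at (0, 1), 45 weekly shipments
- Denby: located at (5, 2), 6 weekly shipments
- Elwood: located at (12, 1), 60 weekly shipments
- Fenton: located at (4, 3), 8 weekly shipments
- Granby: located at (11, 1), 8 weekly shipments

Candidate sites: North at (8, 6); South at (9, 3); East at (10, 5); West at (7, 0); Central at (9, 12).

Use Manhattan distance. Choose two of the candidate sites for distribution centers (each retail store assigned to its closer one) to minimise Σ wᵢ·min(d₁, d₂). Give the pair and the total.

{West, Central}, total 1037

Evaluate every pair (each demand assigned to the nearer of the two):
  {West, Central}: total = 1037
  {South, West}: total = 1056
  {North, West}: total = 1057
  {South, Central}: total = 1097
  {North, South}: total = 1117
  {East, West}: total = 1117
  {South, East}: total = 1177
  {North, East}: total = 1313
  {East, Central}: total = 1357
  {North, Central}: total = 1497
Best pair: {West, Central} with total 1037.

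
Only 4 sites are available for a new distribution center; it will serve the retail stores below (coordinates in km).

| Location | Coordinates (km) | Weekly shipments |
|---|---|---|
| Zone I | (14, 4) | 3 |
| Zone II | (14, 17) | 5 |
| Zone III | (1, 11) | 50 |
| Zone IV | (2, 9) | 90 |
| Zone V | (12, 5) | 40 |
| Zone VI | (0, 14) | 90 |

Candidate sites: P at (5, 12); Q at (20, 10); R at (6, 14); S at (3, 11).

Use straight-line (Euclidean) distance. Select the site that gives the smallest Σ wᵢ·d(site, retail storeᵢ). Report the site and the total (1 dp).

S, total 1217.5 km

Total weighted distance at each candidate:
  P (5, 12): total = 1556.2
  Q (20, 10): total = 4858.4
  R (6, 14): total = 1921.6
  S (3, 11): total = 1217.5
Minimum is at S with total 1217.5 km.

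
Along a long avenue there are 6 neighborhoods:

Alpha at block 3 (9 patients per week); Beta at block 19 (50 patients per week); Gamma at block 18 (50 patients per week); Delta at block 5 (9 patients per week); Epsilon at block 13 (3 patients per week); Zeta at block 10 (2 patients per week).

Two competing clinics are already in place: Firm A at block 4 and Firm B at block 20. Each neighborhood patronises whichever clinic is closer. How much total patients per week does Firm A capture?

The indifferent point is the midpoint (4+20)/2 = 12; neighborhoods left of it (closer to Firm A at 4) go to Firm A, those right go to Firm B.
  Alpha at 3 (w=9) → Firm A
  Delta at 5 (w=9) → Firm A
  Zeta at 10 (w=2) → Firm A
  Epsilon at 13 (w=3) → Firm B
  Gamma at 18 (w=50) → Firm B
  Beta at 19 (w=50) → Firm B
Firm A captures 20; Firm B captures 103.

20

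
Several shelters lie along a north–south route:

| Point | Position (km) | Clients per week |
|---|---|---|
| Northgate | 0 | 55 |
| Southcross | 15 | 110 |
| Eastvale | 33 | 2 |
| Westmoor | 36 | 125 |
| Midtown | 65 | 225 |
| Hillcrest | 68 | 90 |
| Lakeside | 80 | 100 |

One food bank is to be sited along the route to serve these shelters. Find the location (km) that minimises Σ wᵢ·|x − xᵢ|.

For a sum of weighted absolute distances on a line, the optimum is the weighted median (not the mean). Total weight W = 707; half-weight = 353.5.
Sort by position and accumulate weight:
  km 0 (Northgate, w=55) → cum 55
  km 15 (Southcross, w=110) → cum 165
  km 33 (Eastvale, w=2) → cum 167
  km 36 (Westmoor, w=125) → cum 292
  km 65 (Midtown, w=225) → cum 517  ≥ 353.5 → median here
  km 68 (Hillcrest, w=90) → cum 607
  km 80 (Lakeside, w=100) → cum 707
Optimal location: km 65.

x = 65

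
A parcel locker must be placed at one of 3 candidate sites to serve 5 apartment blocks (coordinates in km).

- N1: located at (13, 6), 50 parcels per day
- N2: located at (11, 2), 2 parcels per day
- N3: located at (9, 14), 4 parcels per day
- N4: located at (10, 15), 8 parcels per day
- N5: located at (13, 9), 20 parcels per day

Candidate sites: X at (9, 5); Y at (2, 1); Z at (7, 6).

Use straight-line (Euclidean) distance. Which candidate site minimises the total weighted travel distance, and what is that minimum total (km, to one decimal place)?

Total weighted distance at each candidate:
  X (9, 5): total = 442.9
  Y (2, 1): total = 1082.3
  Z (7, 6): total = 554.4
Minimum is at X with total 442.9 km.

X, total 442.9 km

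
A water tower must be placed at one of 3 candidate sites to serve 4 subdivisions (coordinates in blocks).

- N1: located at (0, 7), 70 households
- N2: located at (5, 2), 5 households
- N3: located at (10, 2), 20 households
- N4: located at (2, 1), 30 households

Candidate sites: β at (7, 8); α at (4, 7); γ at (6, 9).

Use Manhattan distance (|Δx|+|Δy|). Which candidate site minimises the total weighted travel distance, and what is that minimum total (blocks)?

α, total 770 blocks

Total weighted distance at each candidate:
  β (7, 8): total = 1140
  α (4, 7): total = 770
  γ (6, 9): total = 1180
Minimum is at α with total 770 blocks.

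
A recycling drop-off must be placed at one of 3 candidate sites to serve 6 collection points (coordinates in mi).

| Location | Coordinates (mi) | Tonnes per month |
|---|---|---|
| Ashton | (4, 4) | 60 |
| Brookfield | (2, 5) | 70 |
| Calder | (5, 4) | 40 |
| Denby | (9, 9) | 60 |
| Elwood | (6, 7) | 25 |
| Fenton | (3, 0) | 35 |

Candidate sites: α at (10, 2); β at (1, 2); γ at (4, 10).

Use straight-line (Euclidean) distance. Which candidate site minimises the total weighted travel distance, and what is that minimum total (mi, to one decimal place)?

Total weighted distance at each candidate:
  α (10, 2): total = 2032.1
  β (1, 2): total = 1530.2
  γ (4, 10): total = 1728.1
Minimum is at β with total 1530.2 mi.

β, total 1530.2 mi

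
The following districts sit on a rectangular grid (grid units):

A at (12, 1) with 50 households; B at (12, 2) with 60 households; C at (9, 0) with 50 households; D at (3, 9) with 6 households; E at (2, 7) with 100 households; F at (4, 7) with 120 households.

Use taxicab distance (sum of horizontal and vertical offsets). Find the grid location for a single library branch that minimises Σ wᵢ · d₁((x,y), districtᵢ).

(4, 7)

Manhattan distance separates: Σwᵢ(|x−xᵢ|+|y−yᵢ|) = Σwᵢ|x−xᵢ| + Σwᵢ|y−yᵢ|, so x and y are optimised independently as 1-D weighted medians.
Total weight W = 386; half = 193.
x-coordinate, sorted with cumulative weight:
  x=2 (E, w=100) cum 100
  x=3 (D, w=6) cum 106
  x=4 (F, w=120) cum 226  ← median
  x=9 (C, w=50) cum 276
  x=12 (A, w=50) cum 326
  x=12 (B, w=60) cum 386
⇒ x* = 4
y-coordinate, sorted with cumulative weight:
  y=0 (C, w=50) cum 50
  y=1 (A, w=50) cum 100
  y=2 (B, w=60) cum 160
  y=7 (E, w=100) cum 260  ← median
  y=7 (F, w=120) cum 380
  y=9 (D, w=6) cum 386
⇒ y* = 7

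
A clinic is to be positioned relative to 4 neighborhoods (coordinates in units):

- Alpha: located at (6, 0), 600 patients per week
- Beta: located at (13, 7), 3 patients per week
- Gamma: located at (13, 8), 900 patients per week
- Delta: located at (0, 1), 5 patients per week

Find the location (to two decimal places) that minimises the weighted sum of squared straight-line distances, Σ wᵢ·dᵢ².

(10.17, 4.79)

The minimiser of Σwᵢ‖p−pᵢ‖² is the weighted centroid p* = (Σwᵢpᵢ)/(Σwᵢ).
Σwᵢ = 1508.
Σwᵢxᵢ = 600·6 + 3·13 + 900·13 + 5·0 = 15339.
Σwᵢyᵢ = 600·0 + 3·7 + 900·8 + 5·1 = 7226.
x* = 15339/1508 = 10.17, y* = 7226/1508 = 4.79.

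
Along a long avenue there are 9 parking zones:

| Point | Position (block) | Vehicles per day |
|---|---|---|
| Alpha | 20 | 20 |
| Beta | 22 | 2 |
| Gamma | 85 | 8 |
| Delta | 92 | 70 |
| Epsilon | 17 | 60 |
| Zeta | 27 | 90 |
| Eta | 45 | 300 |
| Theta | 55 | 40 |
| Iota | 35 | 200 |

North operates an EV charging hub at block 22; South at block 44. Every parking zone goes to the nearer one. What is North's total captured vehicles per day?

172

The indifferent point is the midpoint (22+44)/2 = 33; parking zones left of it (closer to North at 22) go to North, those right go to South.
  Epsilon at 17 (w=60) → North
  Alpha at 20 (w=20) → North
  Beta at 22 (w=2) → North
  Zeta at 27 (w=90) → North
  Iota at 35 (w=200) → South
  Eta at 45 (w=300) → South
  Theta at 55 (w=40) → South
  Gamma at 85 (w=8) → South
  Delta at 92 (w=70) → South
North captures 172; South captures 618.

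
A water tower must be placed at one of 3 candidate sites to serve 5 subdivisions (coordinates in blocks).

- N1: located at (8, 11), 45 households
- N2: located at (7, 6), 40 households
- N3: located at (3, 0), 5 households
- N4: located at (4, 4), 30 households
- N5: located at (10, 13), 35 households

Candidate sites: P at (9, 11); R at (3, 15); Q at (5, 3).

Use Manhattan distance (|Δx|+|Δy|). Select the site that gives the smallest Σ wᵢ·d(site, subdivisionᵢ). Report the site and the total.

Total weighted distance at each candidate:
  P (9, 11): total = 875
  R (3, 15): total = 1675
  Q (5, 3): total = 1305
Minimum is at P with total 875 blocks.

P, total 875 blocks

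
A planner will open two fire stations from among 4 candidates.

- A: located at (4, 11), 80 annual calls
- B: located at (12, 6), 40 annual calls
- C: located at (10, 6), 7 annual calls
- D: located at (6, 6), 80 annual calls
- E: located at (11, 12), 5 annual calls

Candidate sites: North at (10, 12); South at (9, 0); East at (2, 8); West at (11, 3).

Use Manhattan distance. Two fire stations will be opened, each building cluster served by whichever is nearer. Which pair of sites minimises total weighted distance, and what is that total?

{East, West}, total 1113

Evaluate every pair (each demand assigned to the nearer of the two):
  {East, West}: total = 1113
  {North, East}: total = 1247
  {South, East}: total = 1354
  {North, West}: total = 1393
  {North, South}: total = 1647
  {South, West}: total = 2073
Best pair: {East, West} with total 1113.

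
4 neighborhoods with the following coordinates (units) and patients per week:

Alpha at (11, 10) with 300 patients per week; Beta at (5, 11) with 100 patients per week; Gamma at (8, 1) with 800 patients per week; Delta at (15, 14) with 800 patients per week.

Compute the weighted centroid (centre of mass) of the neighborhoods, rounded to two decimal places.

(11.10, 8.05)

The minimiser of Σwᵢ‖p−pᵢ‖² is the weighted centroid p* = (Σwᵢpᵢ)/(Σwᵢ).
Σwᵢ = 2000.
Σwᵢxᵢ = 300·11 + 100·5 + 800·8 + 800·15 = 22200.
Σwᵢyᵢ = 300·10 + 100·11 + 800·1 + 800·14 = 16100.
x* = 22200/2000 = 11.10, y* = 16100/2000 = 8.05.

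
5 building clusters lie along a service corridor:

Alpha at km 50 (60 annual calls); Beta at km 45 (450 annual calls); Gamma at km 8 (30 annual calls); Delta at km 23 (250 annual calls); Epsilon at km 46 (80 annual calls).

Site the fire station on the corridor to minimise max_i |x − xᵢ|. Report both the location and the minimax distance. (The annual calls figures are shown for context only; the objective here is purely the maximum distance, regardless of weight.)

The 1-center on a line is the midpoint of the two extreme points: leftmost at 8, rightmost at 50.
Optimal location = (8 + 50)/2 = 29; maximum distance = (50 − 8)/2 = 21.

location 29, max distance 21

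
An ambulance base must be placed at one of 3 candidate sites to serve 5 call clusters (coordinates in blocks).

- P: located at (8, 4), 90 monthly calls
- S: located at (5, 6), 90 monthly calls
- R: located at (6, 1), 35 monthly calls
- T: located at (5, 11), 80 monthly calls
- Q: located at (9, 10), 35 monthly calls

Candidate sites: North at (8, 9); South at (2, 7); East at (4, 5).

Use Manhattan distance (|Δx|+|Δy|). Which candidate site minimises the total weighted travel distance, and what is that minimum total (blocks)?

East, total 1750 blocks

Total weighted distance at each candidate:
  North (8, 9): total = 1810
  South (2, 7): total = 2430
  East (4, 5): total = 1750
Minimum is at East with total 1750 blocks.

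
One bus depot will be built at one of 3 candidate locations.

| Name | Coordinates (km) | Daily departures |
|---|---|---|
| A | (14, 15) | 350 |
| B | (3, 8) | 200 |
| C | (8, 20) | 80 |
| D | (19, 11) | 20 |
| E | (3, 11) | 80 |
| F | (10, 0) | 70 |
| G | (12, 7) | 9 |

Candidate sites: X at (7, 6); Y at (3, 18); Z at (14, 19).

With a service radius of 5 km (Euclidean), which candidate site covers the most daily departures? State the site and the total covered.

Z, covering 350

Coverage radius r = 5 km; a point is covered iff (Δx)²+(Δy)² ≤ 5² = 25.
  X (7, 6): covers {B} → 200
  Y (3, 18): covers {none} → 0
  Z (14, 19): covers {A} → 350
Maximum coverage at Z: 350 daily departures.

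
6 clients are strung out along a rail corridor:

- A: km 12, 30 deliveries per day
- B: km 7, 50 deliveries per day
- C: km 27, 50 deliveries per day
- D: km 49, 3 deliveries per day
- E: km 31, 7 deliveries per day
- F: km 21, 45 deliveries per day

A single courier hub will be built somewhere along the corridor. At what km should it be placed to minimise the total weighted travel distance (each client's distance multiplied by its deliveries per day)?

x = 21

For a sum of weighted absolute distances on a line, the optimum is the weighted median (not the mean). Total weight W = 185; half-weight = 92.5.
Sort by position and accumulate weight:
  km 7 (B, w=50) → cum 50
  km 12 (A, w=30) → cum 80
  km 21 (F, w=45) → cum 125  ≥ 92.5 → median here
  km 27 (C, w=50) → cum 175
  km 31 (E, w=7) → cum 182
  km 49 (D, w=3) → cum 185
Optimal location: km 21.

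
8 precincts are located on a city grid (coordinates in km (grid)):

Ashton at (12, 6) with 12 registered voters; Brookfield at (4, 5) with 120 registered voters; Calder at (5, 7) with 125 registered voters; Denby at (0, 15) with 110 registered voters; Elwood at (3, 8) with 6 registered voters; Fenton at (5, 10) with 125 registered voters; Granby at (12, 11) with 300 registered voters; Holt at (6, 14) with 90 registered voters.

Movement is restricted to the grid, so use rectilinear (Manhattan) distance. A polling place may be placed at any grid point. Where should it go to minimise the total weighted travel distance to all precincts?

(5, 11)

Manhattan distance separates: Σwᵢ(|x−xᵢ|+|y−yᵢ|) = Σwᵢ|x−xᵢ| + Σwᵢ|y−yᵢ|, so x and y are optimised independently as 1-D weighted medians.
Total weight W = 888; half = 444.
x-coordinate, sorted with cumulative weight:
  x=0 (Denby, w=110) cum 110
  x=3 (Elwood, w=6) cum 116
  x=4 (Brookfield, w=120) cum 236
  x=5 (Calder, w=125) cum 361
  x=5 (Fenton, w=125) cum 486  ← median
  x=6 (Holt, w=90) cum 576
  x=12 (Ashton, w=12) cum 588
  x=12 (Granby, w=300) cum 888
⇒ x* = 5
y-coordinate, sorted with cumulative weight:
  y=5 (Brookfield, w=120) cum 120
  y=6 (Ashton, w=12) cum 132
  y=7 (Calder, w=125) cum 257
  y=8 (Elwood, w=6) cum 263
  y=10 (Fenton, w=125) cum 388
  y=11 (Granby, w=300) cum 688  ← median
  y=14 (Holt, w=90) cum 778
  y=15 (Denby, w=110) cum 888
⇒ y* = 11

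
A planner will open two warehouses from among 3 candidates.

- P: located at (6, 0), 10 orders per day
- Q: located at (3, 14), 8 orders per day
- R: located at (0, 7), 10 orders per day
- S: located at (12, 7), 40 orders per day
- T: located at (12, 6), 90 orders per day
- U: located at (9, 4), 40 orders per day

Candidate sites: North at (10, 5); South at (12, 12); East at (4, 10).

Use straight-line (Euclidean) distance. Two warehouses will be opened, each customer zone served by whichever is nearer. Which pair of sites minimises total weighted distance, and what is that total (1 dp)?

{North, East}, total 518.0

Evaluate every pair (each demand assigned to the nearer of the two):
  {North, East}: total = 518.0
  {North, South}: total = 610.7
  {South, East}: total = 1237.4
Best pair: {North, East} with total 518.0.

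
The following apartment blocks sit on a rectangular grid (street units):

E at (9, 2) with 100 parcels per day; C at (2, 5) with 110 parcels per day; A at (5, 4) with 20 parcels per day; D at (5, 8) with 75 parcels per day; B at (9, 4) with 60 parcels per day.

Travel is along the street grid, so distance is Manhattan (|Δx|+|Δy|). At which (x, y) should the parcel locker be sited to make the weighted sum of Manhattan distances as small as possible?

(5, 5)

Manhattan distance separates: Σwᵢ(|x−xᵢ|+|y−yᵢ|) = Σwᵢ|x−xᵢ| + Σwᵢ|y−yᵢ|, so x and y are optimised independently as 1-D weighted medians.
Total weight W = 365; half = 182.5.
x-coordinate, sorted with cumulative weight:
  x=2 (C, w=110) cum 110
  x=5 (A, w=20) cum 130
  x=5 (D, w=75) cum 205  ← median
  x=9 (E, w=100) cum 305
  x=9 (B, w=60) cum 365
⇒ x* = 5
y-coordinate, sorted with cumulative weight:
  y=2 (E, w=100) cum 100
  y=4 (A, w=20) cum 120
  y=4 (B, w=60) cum 180
  y=5 (C, w=110) cum 290  ← median
  y=8 (D, w=75) cum 365
⇒ y* = 5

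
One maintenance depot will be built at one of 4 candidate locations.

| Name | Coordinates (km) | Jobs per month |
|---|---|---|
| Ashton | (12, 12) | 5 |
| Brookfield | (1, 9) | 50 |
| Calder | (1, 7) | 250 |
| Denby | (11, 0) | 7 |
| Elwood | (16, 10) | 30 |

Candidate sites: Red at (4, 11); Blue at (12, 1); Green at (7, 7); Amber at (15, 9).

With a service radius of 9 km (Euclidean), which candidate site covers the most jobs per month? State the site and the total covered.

Coverage radius r = 9 km; a point is covered iff (Δx)²+(Δy)² ≤ 9² = 81.
  Red (4, 11): covers {Ashton, Brookfield, Calder} → 305
  Blue (12, 1): covers {Denby} → 7
  Green (7, 7): covers {Ashton, Brookfield, Calder, Denby} → 312
  Amber (15, 9): covers {Ashton, Elwood} → 35
Maximum coverage at Green: 312 jobs per month.

Green, covering 312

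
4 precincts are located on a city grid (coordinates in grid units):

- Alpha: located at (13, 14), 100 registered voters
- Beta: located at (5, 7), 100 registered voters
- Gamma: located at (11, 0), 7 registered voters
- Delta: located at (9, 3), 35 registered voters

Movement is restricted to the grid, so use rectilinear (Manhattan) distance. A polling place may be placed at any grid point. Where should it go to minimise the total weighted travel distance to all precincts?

(9, 7)

Manhattan distance separates: Σwᵢ(|x−xᵢ|+|y−yᵢ|) = Σwᵢ|x−xᵢ| + Σwᵢ|y−yᵢ|, so x and y are optimised independently as 1-D weighted medians.
Total weight W = 242; half = 121.
x-coordinate, sorted with cumulative weight:
  x=5 (Beta, w=100) cum 100
  x=9 (Delta, w=35) cum 135  ← median
  x=11 (Gamma, w=7) cum 142
  x=13 (Alpha, w=100) cum 242
⇒ x* = 9
y-coordinate, sorted with cumulative weight:
  y=0 (Gamma, w=7) cum 7
  y=3 (Delta, w=35) cum 42
  y=7 (Beta, w=100) cum 142  ← median
  y=14 (Alpha, w=100) cum 242
⇒ y* = 7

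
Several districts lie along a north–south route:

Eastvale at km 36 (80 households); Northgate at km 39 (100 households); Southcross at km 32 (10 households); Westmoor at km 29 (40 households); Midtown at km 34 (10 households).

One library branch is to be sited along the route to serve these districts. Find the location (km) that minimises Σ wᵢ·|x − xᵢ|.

For a sum of weighted absolute distances on a line, the optimum is the weighted median (not the mean). Total weight W = 240; half-weight = 120.
Sort by position and accumulate weight:
  km 29 (Westmoor, w=40) → cum 40
  km 32 (Southcross, w=10) → cum 50
  km 34 (Midtown, w=10) → cum 60
  km 36 (Eastvale, w=80) → cum 140  ≥ 120 → median here
  km 39 (Northgate, w=100) → cum 240
Optimal location: km 36.

x = 36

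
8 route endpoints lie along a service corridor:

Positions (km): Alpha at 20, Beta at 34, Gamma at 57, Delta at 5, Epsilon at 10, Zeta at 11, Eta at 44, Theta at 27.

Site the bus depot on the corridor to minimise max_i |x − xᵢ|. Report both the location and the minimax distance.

The 1-center on a line is the midpoint of the two extreme points: leftmost at 5, rightmost at 57.
Optimal location = (5 + 57)/2 = 31; maximum distance = (57 − 5)/2 = 26.

location 31, max distance 26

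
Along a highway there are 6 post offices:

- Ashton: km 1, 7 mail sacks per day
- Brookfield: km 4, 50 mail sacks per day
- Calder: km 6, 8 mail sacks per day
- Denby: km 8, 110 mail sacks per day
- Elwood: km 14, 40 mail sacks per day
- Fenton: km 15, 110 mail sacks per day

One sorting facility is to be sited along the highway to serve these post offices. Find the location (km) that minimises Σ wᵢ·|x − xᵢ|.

For a sum of weighted absolute distances on a line, the optimum is the weighted median (not the mean). Total weight W = 325; half-weight = 162.5.
Sort by position and accumulate weight:
  km 1 (Ashton, w=7) → cum 7
  km 4 (Brookfield, w=50) → cum 57
  km 6 (Calder, w=8) → cum 65
  km 8 (Denby, w=110) → cum 175  ≥ 162.5 → median here
  km 14 (Elwood, w=40) → cum 215
  km 15 (Fenton, w=110) → cum 325
Optimal location: km 8.

x = 8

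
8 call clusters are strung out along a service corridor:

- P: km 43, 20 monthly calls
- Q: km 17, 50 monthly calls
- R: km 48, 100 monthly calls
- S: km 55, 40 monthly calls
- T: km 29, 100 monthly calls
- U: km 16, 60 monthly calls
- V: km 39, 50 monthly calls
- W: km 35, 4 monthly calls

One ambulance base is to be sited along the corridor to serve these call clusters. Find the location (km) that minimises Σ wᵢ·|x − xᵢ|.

For a sum of weighted absolute distances on a line, the optimum is the weighted median (not the mean). Total weight W = 424; half-weight = 212.
Sort by position and accumulate weight:
  km 16 (U, w=60) → cum 60
  km 17 (Q, w=50) → cum 110
  km 29 (T, w=100) → cum 210
  km 35 (W, w=4) → cum 214  ≥ 212 → median here
  km 39 (V, w=50) → cum 264
  km 43 (P, w=20) → cum 284
  km 48 (R, w=100) → cum 384
  km 55 (S, w=40) → cum 424
Optimal location: km 35.

x = 35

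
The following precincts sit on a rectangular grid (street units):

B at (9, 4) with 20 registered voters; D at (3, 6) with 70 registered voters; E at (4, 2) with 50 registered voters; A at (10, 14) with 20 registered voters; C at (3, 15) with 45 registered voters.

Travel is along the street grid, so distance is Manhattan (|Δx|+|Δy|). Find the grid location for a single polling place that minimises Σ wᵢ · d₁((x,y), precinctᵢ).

(3, 6)

Manhattan distance separates: Σwᵢ(|x−xᵢ|+|y−yᵢ|) = Σwᵢ|x−xᵢ| + Σwᵢ|y−yᵢ|, so x and y are optimised independently as 1-D weighted medians.
Total weight W = 205; half = 102.5.
x-coordinate, sorted with cumulative weight:
  x=3 (D, w=70) cum 70
  x=3 (C, w=45) cum 115  ← median
  x=4 (E, w=50) cum 165
  x=9 (B, w=20) cum 185
  x=10 (A, w=20) cum 205
⇒ x* = 3
y-coordinate, sorted with cumulative weight:
  y=2 (E, w=50) cum 50
  y=4 (B, w=20) cum 70
  y=6 (D, w=70) cum 140  ← median
  y=14 (A, w=20) cum 160
  y=15 (C, w=45) cum 205
⇒ y* = 6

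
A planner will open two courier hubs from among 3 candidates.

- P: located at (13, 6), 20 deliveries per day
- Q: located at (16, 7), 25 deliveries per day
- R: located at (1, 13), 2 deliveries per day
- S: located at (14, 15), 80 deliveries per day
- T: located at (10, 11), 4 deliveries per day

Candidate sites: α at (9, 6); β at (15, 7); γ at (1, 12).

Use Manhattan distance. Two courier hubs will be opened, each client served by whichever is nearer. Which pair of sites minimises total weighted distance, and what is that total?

Evaluate every pair (each demand assigned to the nearer of the two):
  {β, γ}: total = 843
  {α, β}: total = 859
  {α, γ}: total = 1426
Best pair: {β, γ} with total 843.

{β, γ}, total 843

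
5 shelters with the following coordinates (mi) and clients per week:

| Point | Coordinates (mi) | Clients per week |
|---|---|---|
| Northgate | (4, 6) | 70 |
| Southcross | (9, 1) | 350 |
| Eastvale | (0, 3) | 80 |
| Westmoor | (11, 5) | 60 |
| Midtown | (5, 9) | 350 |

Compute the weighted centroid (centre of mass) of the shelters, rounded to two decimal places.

The minimiser of Σwᵢ‖p−pᵢ‖² is the weighted centroid p* = (Σwᵢpᵢ)/(Σwᵢ).
Σwᵢ = 910.
Σwᵢxᵢ = 70·4 + 350·9 + 80·0 + 60·11 + 350·5 = 5840.
Σwᵢyᵢ = 70·6 + 350·1 + 80·3 + 60·5 + 350·9 = 4460.
x* = 5840/910 = 6.42, y* = 4460/910 = 4.90.

(6.42, 4.90)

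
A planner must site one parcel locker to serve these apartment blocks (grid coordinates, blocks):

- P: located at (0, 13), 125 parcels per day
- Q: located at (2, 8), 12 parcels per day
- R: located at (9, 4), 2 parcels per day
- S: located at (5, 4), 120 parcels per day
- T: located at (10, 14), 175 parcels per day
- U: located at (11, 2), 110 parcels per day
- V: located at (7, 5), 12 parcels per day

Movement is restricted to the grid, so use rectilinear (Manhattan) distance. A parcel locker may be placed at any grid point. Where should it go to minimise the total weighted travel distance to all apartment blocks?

(10, 13)

Manhattan distance separates: Σwᵢ(|x−xᵢ|+|y−yᵢ|) = Σwᵢ|x−xᵢ| + Σwᵢ|y−yᵢ|, so x and y are optimised independently as 1-D weighted medians.
Total weight W = 556; half = 278.
x-coordinate, sorted with cumulative weight:
  x=0 (P, w=125) cum 125
  x=2 (Q, w=12) cum 137
  x=5 (S, w=120) cum 257
  x=7 (V, w=12) cum 269
  x=9 (R, w=2) cum 271
  x=10 (T, w=175) cum 446  ← median
  x=11 (U, w=110) cum 556
⇒ x* = 10
y-coordinate, sorted with cumulative weight:
  y=2 (U, w=110) cum 110
  y=4 (R, w=2) cum 112
  y=4 (S, w=120) cum 232
  y=5 (V, w=12) cum 244
  y=8 (Q, w=12) cum 256
  y=13 (P, w=125) cum 381  ← median
  y=14 (T, w=175) cum 556
⇒ y* = 13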